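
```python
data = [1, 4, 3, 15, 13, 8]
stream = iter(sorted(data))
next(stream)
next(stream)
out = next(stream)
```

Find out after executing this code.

Step 1: sorted([1, 4, 3, 15, 13, 8]) = [1, 3, 4, 8, 13, 15].
Step 2: Create iterator and skip 2 elements.
Step 3: next() returns 4.
Therefore out = 4.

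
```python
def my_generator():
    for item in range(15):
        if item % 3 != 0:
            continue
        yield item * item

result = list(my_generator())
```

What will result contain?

Step 1: Only yield item**2 when item is divisible by 3:
  item=0: 0 % 3 == 0, yield 0**2 = 0
  item=3: 3 % 3 == 0, yield 3**2 = 9
  item=6: 6 % 3 == 0, yield 6**2 = 36
  item=9: 9 % 3 == 0, yield 9**2 = 81
  item=12: 12 % 3 == 0, yield 12**2 = 144
Therefore result = [0, 9, 36, 81, 144].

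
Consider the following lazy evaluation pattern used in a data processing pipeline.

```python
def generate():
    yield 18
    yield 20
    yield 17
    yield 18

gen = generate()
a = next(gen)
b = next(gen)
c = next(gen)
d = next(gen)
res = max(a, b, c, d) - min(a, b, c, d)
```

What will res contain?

Step 1: Create generator and consume all values:
  a = next(gen) = 18
  b = next(gen) = 20
  c = next(gen) = 17
  d = next(gen) = 18
Step 2: max = 20, min = 17, res = 20 - 17 = 3.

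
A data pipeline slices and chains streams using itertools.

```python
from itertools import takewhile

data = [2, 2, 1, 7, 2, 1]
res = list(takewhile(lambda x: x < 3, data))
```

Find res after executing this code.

Step 1: takewhile stops at first element >= 3:
  2 < 3: take
  2 < 3: take
  1 < 3: take
  7 >= 3: stop
Therefore res = [2, 2, 1].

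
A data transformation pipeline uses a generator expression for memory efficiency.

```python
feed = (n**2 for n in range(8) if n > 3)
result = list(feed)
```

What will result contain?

Step 1: For range(8), keep n > 3, then square:
  n=0: 0 <= 3, excluded
  n=1: 1 <= 3, excluded
  n=2: 2 <= 3, excluded
  n=3: 3 <= 3, excluded
  n=4: 4 > 3, yield 4**2 = 16
  n=5: 5 > 3, yield 5**2 = 25
  n=6: 6 > 3, yield 6**2 = 36
  n=7: 7 > 3, yield 7**2 = 49
Therefore result = [16, 25, 36, 49].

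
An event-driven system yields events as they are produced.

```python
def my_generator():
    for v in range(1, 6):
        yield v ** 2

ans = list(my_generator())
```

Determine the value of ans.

Step 1: For each v in range(1, 6), yield v**2:
  v=1: yield 1**2 = 1
  v=2: yield 2**2 = 4
  v=3: yield 3**2 = 9
  v=4: yield 4**2 = 16
  v=5: yield 5**2 = 25
Therefore ans = [1, 4, 9, 16, 25].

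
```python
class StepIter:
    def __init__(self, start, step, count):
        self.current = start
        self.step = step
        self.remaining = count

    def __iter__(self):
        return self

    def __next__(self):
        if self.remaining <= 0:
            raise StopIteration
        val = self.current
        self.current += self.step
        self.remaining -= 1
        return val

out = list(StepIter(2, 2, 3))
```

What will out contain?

Step 1: StepIter starts at 2, increments by 2, for 3 steps:
  Yield 2, then current += 2
  Yield 4, then current += 2
  Yield 6, then current += 2
Therefore out = [2, 4, 6].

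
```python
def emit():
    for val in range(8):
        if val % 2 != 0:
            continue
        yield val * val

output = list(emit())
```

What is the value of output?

Step 1: Only yield val**2 when val is divisible by 2:
  val=0: 0 % 2 == 0, yield 0**2 = 0
  val=2: 2 % 2 == 0, yield 2**2 = 4
  val=4: 4 % 2 == 0, yield 4**2 = 16
  val=6: 6 % 2 == 0, yield 6**2 = 36
Therefore output = [0, 4, 16, 36].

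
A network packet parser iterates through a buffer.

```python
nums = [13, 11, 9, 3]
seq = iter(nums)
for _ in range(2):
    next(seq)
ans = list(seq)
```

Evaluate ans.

Step 1: Create iterator over [13, 11, 9, 3].
Step 2: Advance 2 positions (consuming [13, 11]).
Step 3: list() collects remaining elements: [9, 3].
Therefore ans = [9, 3].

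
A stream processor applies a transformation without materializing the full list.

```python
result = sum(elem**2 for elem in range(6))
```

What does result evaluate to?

Step 1: Compute elem**2 for each elem in range(6):
  elem=0: 0**2 = 0
  elem=1: 1**2 = 1
  elem=2: 2**2 = 4
  elem=3: 3**2 = 9
  elem=4: 4**2 = 16
  elem=5: 5**2 = 25
Step 2: sum = 0 + 1 + 4 + 9 + 16 + 25 = 55.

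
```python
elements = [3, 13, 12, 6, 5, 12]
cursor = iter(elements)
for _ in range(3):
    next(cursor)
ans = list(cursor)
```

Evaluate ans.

Step 1: Create iterator over [3, 13, 12, 6, 5, 12].
Step 2: Advance 3 positions (consuming [3, 13, 12]).
Step 3: list() collects remaining elements: [6, 5, 12].
Therefore ans = [6, 5, 12].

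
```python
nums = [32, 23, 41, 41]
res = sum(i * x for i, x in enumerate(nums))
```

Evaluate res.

Step 1: Compute i * x for each (i, x) in enumerate([32, 23, 41, 41]):
  i=0, x=32: 0*32 = 0
  i=1, x=23: 1*23 = 23
  i=2, x=41: 2*41 = 82
  i=3, x=41: 3*41 = 123
Step 2: sum = 0 + 23 + 82 + 123 = 228.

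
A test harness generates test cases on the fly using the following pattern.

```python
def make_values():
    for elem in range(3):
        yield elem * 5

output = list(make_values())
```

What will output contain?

Step 1: For each elem in range(3), yield elem * 5:
  elem=0: yield 0 * 5 = 0
  elem=1: yield 1 * 5 = 5
  elem=2: yield 2 * 5 = 10
Therefore output = [0, 5, 10].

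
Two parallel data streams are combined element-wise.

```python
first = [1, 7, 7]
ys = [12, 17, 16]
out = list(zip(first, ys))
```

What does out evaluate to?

Step 1: zip pairs elements at same index:
  Index 0: (1, 12)
  Index 1: (7, 17)
  Index 2: (7, 16)
Therefore out = [(1, 12), (7, 17), (7, 16)].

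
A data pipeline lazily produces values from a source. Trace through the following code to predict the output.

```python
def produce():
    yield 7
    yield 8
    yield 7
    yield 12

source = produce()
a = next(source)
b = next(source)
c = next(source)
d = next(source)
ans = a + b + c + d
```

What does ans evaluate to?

Step 1: Create generator and consume all values:
  a = next(source) = 7
  b = next(source) = 8
  c = next(source) = 7
  d = next(source) = 12
Step 2: ans = 7 + 8 + 7 + 12 = 34.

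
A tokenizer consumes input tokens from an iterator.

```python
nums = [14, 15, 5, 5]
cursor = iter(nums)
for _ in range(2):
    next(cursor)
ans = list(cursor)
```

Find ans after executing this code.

Step 1: Create iterator over [14, 15, 5, 5].
Step 2: Advance 2 positions (consuming [14, 15]).
Step 3: list() collects remaining elements: [5, 5].
Therefore ans = [5, 5].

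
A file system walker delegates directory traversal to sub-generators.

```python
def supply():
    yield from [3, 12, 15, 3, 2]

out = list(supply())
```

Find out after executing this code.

Step 1: yield from delegates to the iterable, yielding each element.
Step 2: Collected values: [3, 12, 15, 3, 2].
Therefore out = [3, 12, 15, 3, 2].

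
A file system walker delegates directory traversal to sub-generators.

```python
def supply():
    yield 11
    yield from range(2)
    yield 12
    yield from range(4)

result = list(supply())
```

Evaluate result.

Step 1: Trace yields in order:
  yield 11
  yield 0
  yield 1
  yield 12
  yield 0
  yield 1
  yield 2
  yield 3
Therefore result = [11, 0, 1, 12, 0, 1, 2, 3].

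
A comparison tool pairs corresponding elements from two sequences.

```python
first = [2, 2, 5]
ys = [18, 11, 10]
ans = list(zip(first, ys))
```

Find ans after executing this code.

Step 1: zip pairs elements at same index:
  Index 0: (2, 18)
  Index 1: (2, 11)
  Index 2: (5, 10)
Therefore ans = [(2, 18), (2, 11), (5, 10)].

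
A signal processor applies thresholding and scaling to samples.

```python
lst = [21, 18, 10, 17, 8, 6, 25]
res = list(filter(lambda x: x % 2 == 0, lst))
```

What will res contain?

Step 1: Filter elements divisible by 2:
  21 % 2 = 1: removed
  18 % 2 = 0: kept
  10 % 2 = 0: kept
  17 % 2 = 1: removed
  8 % 2 = 0: kept
  6 % 2 = 0: kept
  25 % 2 = 1: removed
Therefore res = [18, 10, 8, 6].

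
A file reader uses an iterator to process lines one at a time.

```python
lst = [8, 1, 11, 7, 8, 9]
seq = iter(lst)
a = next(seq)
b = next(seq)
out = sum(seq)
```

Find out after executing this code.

Step 1: Create iterator over [8, 1, 11, 7, 8, 9].
Step 2: a = next() = 8, b = next() = 1.
Step 3: sum() of remaining [11, 7, 8, 9] = 35.
Therefore out = 35.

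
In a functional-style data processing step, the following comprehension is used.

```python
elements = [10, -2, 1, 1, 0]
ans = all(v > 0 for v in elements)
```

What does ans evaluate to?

Step 1: Check v > 0 for each element in [10, -2, 1, 1, 0]:
  10 > 0: True
  -2 > 0: False
  1 > 0: True
  1 > 0: True
  0 > 0: False
Step 2: all() returns False.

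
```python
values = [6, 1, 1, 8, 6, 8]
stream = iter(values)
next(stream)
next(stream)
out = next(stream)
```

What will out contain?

Step 1: Create iterator over [6, 1, 1, 8, 6, 8].
Step 2: next() consumes 6.
Step 3: next() consumes 1.
Step 4: next() returns 1.
Therefore out = 1.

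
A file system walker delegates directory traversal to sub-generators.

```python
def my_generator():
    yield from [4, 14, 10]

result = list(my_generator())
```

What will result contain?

Step 1: yield from delegates to the iterable, yielding each element.
Step 2: Collected values: [4, 14, 10].
Therefore result = [4, 14, 10].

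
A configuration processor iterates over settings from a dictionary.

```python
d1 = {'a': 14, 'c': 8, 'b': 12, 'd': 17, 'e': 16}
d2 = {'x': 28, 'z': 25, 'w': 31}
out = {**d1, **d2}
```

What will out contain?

Step 1: Merge d1 and d2 (d2 values override on key conflicts).
Step 2: d1 has keys ['a', 'c', 'b', 'd', 'e'], d2 has keys ['x', 'z', 'w'].
Therefore out = {'a': 14, 'c': 8, 'b': 12, 'd': 17, 'e': 16, 'x': 28, 'z': 25, 'w': 31}.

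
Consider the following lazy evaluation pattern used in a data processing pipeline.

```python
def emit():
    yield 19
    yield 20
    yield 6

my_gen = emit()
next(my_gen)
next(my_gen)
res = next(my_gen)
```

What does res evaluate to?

Step 1: emit() creates a generator.
Step 2: next(my_gen) yields 19 (consumed and discarded).
Step 3: next(my_gen) yields 20 (consumed and discarded).
Step 4: next(my_gen) yields 6, assigned to res.
Therefore res = 6.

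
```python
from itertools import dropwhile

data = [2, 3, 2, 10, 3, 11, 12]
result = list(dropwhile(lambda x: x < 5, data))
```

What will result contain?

Step 1: dropwhile drops elements while < 5:
  2 < 5: dropped
  3 < 5: dropped
  2 < 5: dropped
  10: kept (dropping stopped)
Step 2: Remaining elements kept regardless of condition.
Therefore result = [10, 3, 11, 12].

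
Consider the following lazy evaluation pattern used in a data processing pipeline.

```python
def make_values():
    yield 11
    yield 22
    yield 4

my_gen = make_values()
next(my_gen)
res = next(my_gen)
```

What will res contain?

Step 1: make_values() creates a generator.
Step 2: next(my_gen) yields 11 (consumed and discarded).
Step 3: next(my_gen) yields 22, assigned to res.
Therefore res = 22.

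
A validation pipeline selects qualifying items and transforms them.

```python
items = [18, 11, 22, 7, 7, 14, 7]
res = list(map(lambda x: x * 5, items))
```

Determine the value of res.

Step 1: Apply lambda x: x * 5 to each element:
  18 -> 90
  11 -> 55
  22 -> 110
  7 -> 35
  7 -> 35
  14 -> 70
  7 -> 35
Therefore res = [90, 55, 110, 35, 35, 70, 35].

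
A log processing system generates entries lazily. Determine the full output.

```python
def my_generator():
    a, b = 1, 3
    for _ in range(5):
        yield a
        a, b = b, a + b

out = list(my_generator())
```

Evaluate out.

Step 1: Fibonacci-like sequence starting with a=1, b=3:
  Iteration 1: yield a=1, then a,b = 3,4
  Iteration 2: yield a=3, then a,b = 4,7
  Iteration 3: yield a=4, then a,b = 7,11
  Iteration 4: yield a=7, then a,b = 11,18
  Iteration 5: yield a=11, then a,b = 18,29
Therefore out = [1, 3, 4, 7, 11].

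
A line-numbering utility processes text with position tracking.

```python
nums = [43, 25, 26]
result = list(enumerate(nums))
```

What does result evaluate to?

Step 1: enumerate pairs each element with its index:
  (0, 43)
  (1, 25)
  (2, 26)
Therefore result = [(0, 43), (1, 25), (2, 26)].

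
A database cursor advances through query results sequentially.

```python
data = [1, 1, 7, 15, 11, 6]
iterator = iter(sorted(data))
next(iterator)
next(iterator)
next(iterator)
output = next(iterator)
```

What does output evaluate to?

Step 1: sorted([1, 1, 7, 15, 11, 6]) = [1, 1, 6, 7, 11, 15].
Step 2: Create iterator and skip 3 elements.
Step 3: next() returns 7.
Therefore output = 7.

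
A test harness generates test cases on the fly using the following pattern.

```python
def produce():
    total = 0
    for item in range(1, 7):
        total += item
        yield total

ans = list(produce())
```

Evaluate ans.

Step 1: Generator accumulates running sum:
  item=1: total = 1, yield 1
  item=2: total = 3, yield 3
  item=3: total = 6, yield 6
  item=4: total = 10, yield 10
  item=5: total = 15, yield 15
  item=6: total = 21, yield 21
Therefore ans = [1, 3, 6, 10, 15, 21].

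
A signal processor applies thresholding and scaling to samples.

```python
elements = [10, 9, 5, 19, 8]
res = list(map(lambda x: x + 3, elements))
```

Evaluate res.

Step 1: Apply lambda x: x + 3 to each element:
  10 -> 13
  9 -> 12
  5 -> 8
  19 -> 22
  8 -> 11
Therefore res = [13, 12, 8, 22, 11].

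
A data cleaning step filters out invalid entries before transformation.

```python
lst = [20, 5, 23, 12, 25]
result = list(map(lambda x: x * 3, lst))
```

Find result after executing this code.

Step 1: Apply lambda x: x * 3 to each element:
  20 -> 60
  5 -> 15
  23 -> 69
  12 -> 36
  25 -> 75
Therefore result = [60, 15, 69, 36, 75].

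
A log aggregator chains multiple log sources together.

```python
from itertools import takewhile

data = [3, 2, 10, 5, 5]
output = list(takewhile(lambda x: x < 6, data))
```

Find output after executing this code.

Step 1: takewhile stops at first element >= 6:
  3 < 6: take
  2 < 6: take
  10 >= 6: stop
Therefore output = [3, 2].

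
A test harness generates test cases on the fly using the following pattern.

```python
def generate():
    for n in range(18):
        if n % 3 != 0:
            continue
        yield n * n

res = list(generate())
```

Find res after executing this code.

Step 1: Only yield n**2 when n is divisible by 3:
  n=0: 0 % 3 == 0, yield 0**2 = 0
  n=3: 3 % 3 == 0, yield 3**2 = 9
  n=6: 6 % 3 == 0, yield 6**2 = 36
  n=9: 9 % 3 == 0, yield 9**2 = 81
  n=12: 12 % 3 == 0, yield 12**2 = 144
  n=15: 15 % 3 == 0, yield 15**2 = 225
Therefore res = [0, 9, 36, 81, 144, 225].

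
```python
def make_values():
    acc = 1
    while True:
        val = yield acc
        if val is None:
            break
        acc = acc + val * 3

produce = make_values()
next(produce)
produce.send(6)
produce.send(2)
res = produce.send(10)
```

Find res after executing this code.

Step 1: next() -> yield acc=1.
Step 2: send(6) -> val=6, acc = 1 + 6*3 = 19, yield 19.
Step 3: send(2) -> val=2, acc = 19 + 2*3 = 25, yield 25.
Step 4: send(10) -> val=10, acc = 25 + 10*3 = 55, yield 55.
Therefore res = 55.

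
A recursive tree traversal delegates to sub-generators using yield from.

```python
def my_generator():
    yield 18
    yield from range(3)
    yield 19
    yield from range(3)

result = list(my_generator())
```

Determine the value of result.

Step 1: Trace yields in order:
  yield 18
  yield 0
  yield 1
  yield 2
  yield 19
  yield 0
  yield 1
  yield 2
Therefore result = [18, 0, 1, 2, 19, 0, 1, 2].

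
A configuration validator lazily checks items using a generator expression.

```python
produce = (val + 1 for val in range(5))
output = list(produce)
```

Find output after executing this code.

Step 1: For each val in range(5), compute val+1:
  val=0: 0+1 = 1
  val=1: 1+1 = 2
  val=2: 2+1 = 3
  val=3: 3+1 = 4
  val=4: 4+1 = 5
Therefore output = [1, 2, 3, 4, 5].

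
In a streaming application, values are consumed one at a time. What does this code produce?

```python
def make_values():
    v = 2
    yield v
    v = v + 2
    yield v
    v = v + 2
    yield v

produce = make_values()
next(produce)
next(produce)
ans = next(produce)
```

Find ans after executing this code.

Step 1: Trace through generator execution:
  Yield 1: v starts at 2, yield 2
  Yield 2: v = 2 + 2 = 4, yield 4
  Yield 3: v = 4 + 2 = 6, yield 6
Step 2: First next() gets 2, second next() gets the second value, third next() yields 6.
Therefore ans = 6.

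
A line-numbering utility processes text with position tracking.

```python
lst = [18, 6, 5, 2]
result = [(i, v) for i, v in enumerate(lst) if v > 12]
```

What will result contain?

Step 1: Filter enumerate([18, 6, 5, 2]) keeping v > 12:
  (0, 18): 18 > 12, included
  (1, 6): 6 <= 12, excluded
  (2, 5): 5 <= 12, excluded
  (3, 2): 2 <= 12, excluded
Therefore result = [(0, 18)].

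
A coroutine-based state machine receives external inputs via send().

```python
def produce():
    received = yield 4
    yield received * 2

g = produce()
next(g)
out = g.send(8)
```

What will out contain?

Step 1: next(g) advances to first yield, producing 4.
Step 2: send(8) resumes, received = 8.
Step 3: yield received * 2 = 8 * 2 = 16.
Therefore out = 16.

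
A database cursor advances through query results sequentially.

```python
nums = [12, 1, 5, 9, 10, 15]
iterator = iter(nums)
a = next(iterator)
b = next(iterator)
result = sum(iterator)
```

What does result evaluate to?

Step 1: Create iterator over [12, 1, 5, 9, 10, 15].
Step 2: a = next() = 12, b = next() = 1.
Step 3: sum() of remaining [5, 9, 10, 15] = 39.
Therefore result = 39.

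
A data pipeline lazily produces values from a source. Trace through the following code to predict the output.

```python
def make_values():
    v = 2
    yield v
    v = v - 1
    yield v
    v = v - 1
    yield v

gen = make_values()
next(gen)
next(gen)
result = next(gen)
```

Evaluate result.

Step 1: Trace through generator execution:
  Yield 1: v starts at 2, yield 2
  Yield 2: v = 2 - 1 = 1, yield 1
  Yield 3: v = 1 - 1 = 0, yield 0
Step 2: First next() gets 2, second next() gets the second value, third next() yields 0.
Therefore result = 0.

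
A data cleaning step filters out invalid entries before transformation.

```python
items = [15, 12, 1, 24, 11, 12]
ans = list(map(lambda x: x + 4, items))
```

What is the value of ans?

Step 1: Apply lambda x: x + 4 to each element:
  15 -> 19
  12 -> 16
  1 -> 5
  24 -> 28
  11 -> 15
  12 -> 16
Therefore ans = [19, 16, 5, 28, 15, 16].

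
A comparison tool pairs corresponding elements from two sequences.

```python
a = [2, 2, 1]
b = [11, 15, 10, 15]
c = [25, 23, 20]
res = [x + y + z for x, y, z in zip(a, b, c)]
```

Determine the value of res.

Step 1: zip three lists (truncates to shortest, len=3):
  2 + 11 + 25 = 38
  2 + 15 + 23 = 40
  1 + 10 + 20 = 31
Therefore res = [38, 40, 31].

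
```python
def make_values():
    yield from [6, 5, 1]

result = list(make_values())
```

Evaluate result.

Step 1: yield from delegates to the iterable, yielding each element.
Step 2: Collected values: [6, 5, 1].
Therefore result = [6, 5, 1].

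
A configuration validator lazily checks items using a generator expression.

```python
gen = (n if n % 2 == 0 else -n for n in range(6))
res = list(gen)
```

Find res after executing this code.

Step 1: For each n in range(6), yield n if even, else -n:
  n=0: even, yield 0
  n=1: odd, yield -1
  n=2: even, yield 2
  n=3: odd, yield -3
  n=4: even, yield 4
  n=5: odd, yield -5
Therefore res = [0, -1, 2, -3, 4, -5].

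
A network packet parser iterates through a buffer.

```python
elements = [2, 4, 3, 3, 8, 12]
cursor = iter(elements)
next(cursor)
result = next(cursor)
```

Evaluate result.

Step 1: Create iterator over [2, 4, 3, 3, 8, 12].
Step 2: next() consumes 2.
Step 3: next() returns 4.
Therefore result = 4.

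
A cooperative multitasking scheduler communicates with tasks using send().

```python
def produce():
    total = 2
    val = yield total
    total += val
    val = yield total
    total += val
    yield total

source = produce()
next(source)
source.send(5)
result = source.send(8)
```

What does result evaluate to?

Step 1: next() -> yield total=2.
Step 2: send(5) -> val=5, total = 2+5 = 7, yield 7.
Step 3: send(8) -> val=8, total = 7+8 = 15, yield 15.
Therefore result = 15.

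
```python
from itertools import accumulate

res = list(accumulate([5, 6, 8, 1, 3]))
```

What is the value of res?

Step 1: accumulate computes running sums:
  + 5 = 5
  + 6 = 11
  + 8 = 19
  + 1 = 20
  + 3 = 23
Therefore res = [5, 11, 19, 20, 23].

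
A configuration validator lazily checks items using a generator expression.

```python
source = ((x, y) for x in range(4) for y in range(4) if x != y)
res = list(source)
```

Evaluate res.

Step 1: Nested generator over range(4) x range(4) where x != y:
  (0, 0): excluded (x == y)
  (0, 1): included
  (0, 2): included
  (0, 3): included
  (1, 0): included
  (1, 1): excluded (x == y)
  (1, 2): included
  (1, 3): included
  (2, 0): included
  (2, 1): included
  (2, 2): excluded (x == y)
  (2, 3): included
  (3, 0): included
  (3, 1): included
  (3, 2): included
  (3, 3): excluded (x == y)
Therefore res = [(0, 1), (0, 2), (0, 3), (1, 0), (1, 2), (1, 3), (2, 0), (2, 1), (2, 3), (3, 0), (3, 1), (3, 2)].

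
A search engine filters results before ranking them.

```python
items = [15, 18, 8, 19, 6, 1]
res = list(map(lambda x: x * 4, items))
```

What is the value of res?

Step 1: Apply lambda x: x * 4 to each element:
  15 -> 60
  18 -> 72
  8 -> 32
  19 -> 76
  6 -> 24
  1 -> 4
Therefore res = [60, 72, 32, 76, 24, 4].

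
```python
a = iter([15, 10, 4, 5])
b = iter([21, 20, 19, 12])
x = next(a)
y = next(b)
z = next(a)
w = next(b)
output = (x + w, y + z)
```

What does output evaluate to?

Step 1: a iterates [15, 10, 4, 5], b iterates [21, 20, 19, 12].
Step 2: x = next(a) = 15, y = next(b) = 21.
Step 3: z = next(a) = 10, w = next(b) = 20.
Step 4: output = (15 + 20, 21 + 10) = (35, 31).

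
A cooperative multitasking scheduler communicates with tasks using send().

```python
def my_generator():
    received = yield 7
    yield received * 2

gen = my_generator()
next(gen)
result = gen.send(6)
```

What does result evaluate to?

Step 1: next(gen) advances to first yield, producing 7.
Step 2: send(6) resumes, received = 6.
Step 3: yield received * 2 = 6 * 2 = 12.
Therefore result = 12.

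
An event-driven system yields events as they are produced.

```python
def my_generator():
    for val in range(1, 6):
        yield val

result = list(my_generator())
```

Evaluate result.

Step 1: The generator yields each value from range(1, 6).
Step 2: list() consumes all yields: [1, 2, 3, 4, 5].
Therefore result = [1, 2, 3, 4, 5].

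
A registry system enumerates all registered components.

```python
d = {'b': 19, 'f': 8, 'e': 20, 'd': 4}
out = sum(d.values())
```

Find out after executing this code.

Step 1: d.values() = [19, 8, 20, 4].
Step 2: sum = 51.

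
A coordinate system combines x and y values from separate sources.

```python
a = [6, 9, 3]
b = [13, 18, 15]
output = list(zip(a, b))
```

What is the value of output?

Step 1: zip pairs elements at same index:
  Index 0: (6, 13)
  Index 1: (9, 18)
  Index 2: (3, 15)
Therefore output = [(6, 13), (9, 18), (3, 15)].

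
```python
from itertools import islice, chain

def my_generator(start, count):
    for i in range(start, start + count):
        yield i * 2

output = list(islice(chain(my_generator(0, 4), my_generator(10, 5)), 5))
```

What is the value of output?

Step 1: my_generator(0, 4) yields [0, 2, 4, 6].
Step 2: my_generator(10, 5) yields [20, 22, 24, 26, 28].
Step 3: chain concatenates: [0, 2, 4, 6, 20, 22, 24, 26, 28].
Step 4: islice takes first 5: [0, 2, 4, 6, 20].
Therefore output = [0, 2, 4, 6, 20].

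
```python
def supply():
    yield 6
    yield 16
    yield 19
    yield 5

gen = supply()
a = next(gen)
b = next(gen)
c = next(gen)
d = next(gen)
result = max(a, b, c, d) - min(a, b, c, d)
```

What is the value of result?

Step 1: Create generator and consume all values:
  a = next(gen) = 6
  b = next(gen) = 16
  c = next(gen) = 19
  d = next(gen) = 5
Step 2: max = 19, min = 5, result = 19 - 5 = 14.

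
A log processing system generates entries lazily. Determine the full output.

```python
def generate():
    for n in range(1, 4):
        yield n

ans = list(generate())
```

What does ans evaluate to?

Step 1: The generator yields each value from range(1, 4).
Step 2: list() consumes all yields: [1, 2, 3].
Therefore ans = [1, 2, 3].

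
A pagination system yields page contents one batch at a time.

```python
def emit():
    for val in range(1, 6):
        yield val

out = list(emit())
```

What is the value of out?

Step 1: The generator yields each value from range(1, 6).
Step 2: list() consumes all yields: [1, 2, 3, 4, 5].
Therefore out = [1, 2, 3, 4, 5].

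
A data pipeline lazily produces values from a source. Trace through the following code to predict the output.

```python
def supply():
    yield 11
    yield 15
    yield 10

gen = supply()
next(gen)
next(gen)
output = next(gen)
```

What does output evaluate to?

Step 1: supply() creates a generator.
Step 2: next(gen) yields 11 (consumed and discarded).
Step 3: next(gen) yields 15 (consumed and discarded).
Step 4: next(gen) yields 10, assigned to output.
Therefore output = 10.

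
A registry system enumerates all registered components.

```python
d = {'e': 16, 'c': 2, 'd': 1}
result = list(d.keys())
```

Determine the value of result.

Step 1: d.keys() returns the dictionary keys in insertion order.
Therefore result = ['e', 'c', 'd'].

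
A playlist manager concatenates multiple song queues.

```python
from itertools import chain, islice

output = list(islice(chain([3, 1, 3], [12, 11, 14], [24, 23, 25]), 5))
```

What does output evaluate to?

Step 1: chain([3, 1, 3], [12, 11, 14], [24, 23, 25]) = [3, 1, 3, 12, 11, 14, 24, 23, 25].
Step 2: islice takes first 5 elements: [3, 1, 3, 12, 11].
Therefore output = [3, 1, 3, 12, 11].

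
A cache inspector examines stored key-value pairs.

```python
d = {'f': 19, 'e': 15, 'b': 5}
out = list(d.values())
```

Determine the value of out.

Step 1: d.values() returns the dictionary values in insertion order.
Therefore out = [19, 15, 5].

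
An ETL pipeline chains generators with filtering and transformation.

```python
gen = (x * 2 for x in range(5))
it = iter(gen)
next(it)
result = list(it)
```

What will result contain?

Step 1: Generator produces [0, 2, 4, 6, 8].
Step 2: next(it) consumes first element (0).
Step 3: list(it) collects remaining: [2, 4, 6, 8].
Therefore result = [2, 4, 6, 8].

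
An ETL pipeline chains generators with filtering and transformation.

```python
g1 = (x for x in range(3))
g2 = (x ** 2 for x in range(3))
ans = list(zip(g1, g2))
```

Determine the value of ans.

Step 1: g1 produces [0, 1, 2].
Step 2: g2 produces [0, 1, 4].
Step 3: zip pairs them: [(0, 0), (1, 1), (2, 4)].
Therefore ans = [(0, 0), (1, 1), (2, 4)].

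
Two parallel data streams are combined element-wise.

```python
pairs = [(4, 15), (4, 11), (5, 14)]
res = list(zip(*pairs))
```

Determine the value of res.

Step 1: zip(*pairs) transposes: unzips [(4, 15), (4, 11), (5, 14)] into separate sequences.
Step 2: First elements: (4, 4, 5), second elements: (15, 11, 14).
Therefore res = [(4, 4, 5), (15, 11, 14)].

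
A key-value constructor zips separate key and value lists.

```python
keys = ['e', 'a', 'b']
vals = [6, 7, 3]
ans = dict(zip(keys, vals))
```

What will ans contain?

Step 1: zip pairs keys with values:
  'e' -> 6
  'a' -> 7
  'b' -> 3
Therefore ans = {'e': 6, 'a': 7, 'b': 3}.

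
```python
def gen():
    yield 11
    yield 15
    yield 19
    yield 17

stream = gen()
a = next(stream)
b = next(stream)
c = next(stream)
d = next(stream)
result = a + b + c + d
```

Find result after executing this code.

Step 1: Create generator and consume all values:
  a = next(stream) = 11
  b = next(stream) = 15
  c = next(stream) = 19
  d = next(stream) = 17
Step 2: result = 11 + 15 + 19 + 17 = 62.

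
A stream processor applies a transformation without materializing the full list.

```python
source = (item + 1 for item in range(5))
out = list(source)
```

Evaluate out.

Step 1: For each item in range(5), compute item+1:
  item=0: 0+1 = 1
  item=1: 1+1 = 2
  item=2: 2+1 = 3
  item=3: 3+1 = 4
  item=4: 4+1 = 5
Therefore out = [1, 2, 3, 4, 5].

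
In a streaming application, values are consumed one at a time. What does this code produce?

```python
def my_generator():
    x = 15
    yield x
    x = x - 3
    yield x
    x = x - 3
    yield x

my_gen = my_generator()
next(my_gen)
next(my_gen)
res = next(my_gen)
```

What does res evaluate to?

Step 1: Trace through generator execution:
  Yield 1: x starts at 15, yield 15
  Yield 2: x = 15 - 3 = 12, yield 12
  Yield 3: x = 12 - 3 = 9, yield 9
Step 2: First next() gets 15, second next() gets the second value, third next() yields 9.
Therefore res = 9.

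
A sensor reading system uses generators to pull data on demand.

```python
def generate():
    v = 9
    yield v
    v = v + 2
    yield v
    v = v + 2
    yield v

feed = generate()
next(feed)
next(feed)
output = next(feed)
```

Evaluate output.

Step 1: Trace through generator execution:
  Yield 1: v starts at 9, yield 9
  Yield 2: v = 9 + 2 = 11, yield 11
  Yield 3: v = 11 + 2 = 13, yield 13
Step 2: First next() gets 9, second next() gets the second value, third next() yields 13.
Therefore output = 13.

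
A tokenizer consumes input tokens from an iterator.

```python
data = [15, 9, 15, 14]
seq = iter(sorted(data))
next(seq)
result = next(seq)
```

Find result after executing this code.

Step 1: sorted([15, 9, 15, 14]) = [9, 14, 15, 15].
Step 2: Create iterator and skip 1 elements.
Step 3: next() returns 14.
Therefore result = 14.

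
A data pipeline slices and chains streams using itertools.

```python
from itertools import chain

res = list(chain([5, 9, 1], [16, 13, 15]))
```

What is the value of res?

Step 1: chain() concatenates iterables: [5, 9, 1] + [16, 13, 15].
Therefore res = [5, 9, 1, 16, 13, 15].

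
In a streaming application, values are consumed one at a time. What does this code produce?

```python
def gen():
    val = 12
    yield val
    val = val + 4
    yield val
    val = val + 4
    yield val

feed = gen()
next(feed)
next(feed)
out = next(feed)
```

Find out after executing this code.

Step 1: Trace through generator execution:
  Yield 1: val starts at 12, yield 12
  Yield 2: val = 12 + 4 = 16, yield 16
  Yield 3: val = 16 + 4 = 20, yield 20
Step 2: First next() gets 12, second next() gets the second value, third next() yields 20.
Therefore out = 20.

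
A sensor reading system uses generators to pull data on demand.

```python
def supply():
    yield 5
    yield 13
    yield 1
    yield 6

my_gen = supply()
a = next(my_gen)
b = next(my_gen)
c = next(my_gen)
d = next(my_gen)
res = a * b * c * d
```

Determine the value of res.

Step 1: Create generator and consume all values:
  a = next(my_gen) = 5
  b = next(my_gen) = 13
  c = next(my_gen) = 1
  d = next(my_gen) = 6
Step 2: res = 5 * 13 * 1 * 6 = 390.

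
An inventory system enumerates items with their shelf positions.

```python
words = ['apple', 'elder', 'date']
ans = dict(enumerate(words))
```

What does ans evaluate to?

Step 1: enumerate pairs indices with words:
  0 -> 'apple'
  1 -> 'elder'
  2 -> 'date'
Therefore ans = {0: 'apple', 1: 'elder', 2: 'date'}.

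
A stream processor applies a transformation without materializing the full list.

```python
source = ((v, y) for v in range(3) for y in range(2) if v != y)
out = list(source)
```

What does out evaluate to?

Step 1: Nested generator over range(3) x range(2) where v != y:
  (0, 0): excluded (v == y)
  (0, 1): included
  (1, 0): included
  (1, 1): excluded (v == y)
  (2, 0): included
  (2, 1): included
Therefore out = [(0, 1), (1, 0), (2, 0), (2, 1)].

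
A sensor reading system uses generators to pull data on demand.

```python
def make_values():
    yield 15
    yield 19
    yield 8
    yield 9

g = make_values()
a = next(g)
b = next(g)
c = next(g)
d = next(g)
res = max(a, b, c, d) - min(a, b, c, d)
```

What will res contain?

Step 1: Create generator and consume all values:
  a = next(g) = 15
  b = next(g) = 19
  c = next(g) = 8
  d = next(g) = 9
Step 2: max = 19, min = 8, res = 19 - 8 = 11.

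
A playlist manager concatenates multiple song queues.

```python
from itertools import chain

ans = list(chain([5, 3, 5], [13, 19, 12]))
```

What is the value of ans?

Step 1: chain() concatenates iterables: [5, 3, 5] + [13, 19, 12].
Therefore ans = [5, 3, 5, 13, 19, 12].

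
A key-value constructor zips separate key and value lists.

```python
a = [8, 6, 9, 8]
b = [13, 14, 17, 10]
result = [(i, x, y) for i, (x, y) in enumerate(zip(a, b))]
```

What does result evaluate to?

Step 1: enumerate(zip(a, b)) gives index with paired elements:
  i=0: (8, 13)
  i=1: (6, 14)
  i=2: (9, 17)
  i=3: (8, 10)
Therefore result = [(0, 8, 13), (1, 6, 14), (2, 9, 17), (3, 8, 10)].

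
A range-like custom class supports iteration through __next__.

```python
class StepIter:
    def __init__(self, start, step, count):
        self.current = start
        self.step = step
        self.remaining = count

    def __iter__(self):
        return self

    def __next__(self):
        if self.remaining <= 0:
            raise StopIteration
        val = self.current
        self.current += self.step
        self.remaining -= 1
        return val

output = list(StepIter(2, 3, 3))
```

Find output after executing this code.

Step 1: StepIter starts at 2, increments by 3, for 3 steps:
  Yield 2, then current += 3
  Yield 5, then current += 3
  Yield 8, then current += 3
Therefore output = [2, 5, 8].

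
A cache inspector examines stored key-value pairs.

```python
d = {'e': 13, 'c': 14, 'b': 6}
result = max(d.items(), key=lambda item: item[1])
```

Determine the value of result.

Step 1: Find item with maximum value:
  ('e', 13)
  ('c', 14)
  ('b', 6)
Step 2: Maximum value is 14 at key 'c'.
Therefore result = ('c', 14).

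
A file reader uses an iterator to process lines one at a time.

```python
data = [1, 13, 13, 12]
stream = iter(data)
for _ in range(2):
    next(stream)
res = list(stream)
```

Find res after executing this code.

Step 1: Create iterator over [1, 13, 13, 12].
Step 2: Advance 2 positions (consuming [1, 13]).
Step 3: list() collects remaining elements: [13, 12].
Therefore res = [13, 12].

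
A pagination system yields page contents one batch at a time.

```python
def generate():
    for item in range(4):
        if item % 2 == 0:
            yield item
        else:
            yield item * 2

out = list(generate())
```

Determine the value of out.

Step 1: For each item in range(4), yield item if even, else item*2:
  item=0 (even): yield 0
  item=1 (odd): yield 1*2 = 2
  item=2 (even): yield 2
  item=3 (odd): yield 3*2 = 6
Therefore out = [0, 2, 2, 6].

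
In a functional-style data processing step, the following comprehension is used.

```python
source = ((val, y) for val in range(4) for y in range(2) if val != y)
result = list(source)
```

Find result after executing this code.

Step 1: Nested generator over range(4) x range(2) where val != y:
  (0, 0): excluded (val == y)
  (0, 1): included
  (1, 0): included
  (1, 1): excluded (val == y)
  (2, 0): included
  (2, 1): included
  (3, 0): included
  (3, 1): included
Therefore result = [(0, 1), (1, 0), (2, 0), (2, 1), (3, 0), (3, 1)].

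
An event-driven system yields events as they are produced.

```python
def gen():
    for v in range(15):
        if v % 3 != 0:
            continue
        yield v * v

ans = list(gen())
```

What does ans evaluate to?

Step 1: Only yield v**2 when v is divisible by 3:
  v=0: 0 % 3 == 0, yield 0**2 = 0
  v=3: 3 % 3 == 0, yield 3**2 = 9
  v=6: 6 % 3 == 0, yield 6**2 = 36
  v=9: 9 % 3 == 0, yield 9**2 = 81
  v=12: 12 % 3 == 0, yield 12**2 = 144
Therefore ans = [0, 9, 36, 81, 144].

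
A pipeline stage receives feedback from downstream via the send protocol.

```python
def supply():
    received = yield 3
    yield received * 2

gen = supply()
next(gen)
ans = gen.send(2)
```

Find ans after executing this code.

Step 1: next(gen) advances to first yield, producing 3.
Step 2: send(2) resumes, received = 2.
Step 3: yield received * 2 = 2 * 2 = 4.
Therefore ans = 4.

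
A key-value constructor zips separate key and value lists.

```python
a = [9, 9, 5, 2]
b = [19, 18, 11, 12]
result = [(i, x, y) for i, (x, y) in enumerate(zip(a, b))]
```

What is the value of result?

Step 1: enumerate(zip(a, b)) gives index with paired elements:
  i=0: (9, 19)
  i=1: (9, 18)
  i=2: (5, 11)
  i=3: (2, 12)
Therefore result = [(0, 9, 19), (1, 9, 18), (2, 5, 11), (3, 2, 12)].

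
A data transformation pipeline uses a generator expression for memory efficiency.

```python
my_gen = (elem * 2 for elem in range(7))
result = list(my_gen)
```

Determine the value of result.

Step 1: For each elem in range(7), compute elem*2:
  elem=0: 0*2 = 0
  elem=1: 1*2 = 2
  elem=2: 2*2 = 4
  elem=3: 3*2 = 6
  elem=4: 4*2 = 8
  elem=5: 5*2 = 10
  elem=6: 6*2 = 12
Therefore result = [0, 2, 4, 6, 8, 10, 12].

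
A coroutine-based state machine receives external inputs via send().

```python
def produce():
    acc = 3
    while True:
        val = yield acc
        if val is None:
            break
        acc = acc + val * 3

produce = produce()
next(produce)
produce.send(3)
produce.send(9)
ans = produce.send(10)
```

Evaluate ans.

Step 1: next() -> yield acc=3.
Step 2: send(3) -> val=3, acc = 3 + 3*3 = 12, yield 12.
Step 3: send(9) -> val=9, acc = 12 + 9*3 = 39, yield 39.
Step 4: send(10) -> val=10, acc = 39 + 10*3 = 69, yield 69.
Therefore ans = 69.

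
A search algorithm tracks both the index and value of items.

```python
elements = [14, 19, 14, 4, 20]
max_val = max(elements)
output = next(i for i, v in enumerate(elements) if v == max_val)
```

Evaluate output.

Step 1: max([14, 19, 14, 4, 20]) = 20.
Step 2: Find first index where value == 20:
  Index 0: 14 != 20
  Index 1: 19 != 20
  Index 2: 14 != 20
  Index 3: 4 != 20
  Index 4: 20 == 20, found!
Therefore output = 4.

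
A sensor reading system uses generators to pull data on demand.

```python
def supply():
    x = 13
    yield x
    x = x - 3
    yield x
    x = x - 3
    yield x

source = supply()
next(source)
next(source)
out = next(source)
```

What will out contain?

Step 1: Trace through generator execution:
  Yield 1: x starts at 13, yield 13
  Yield 2: x = 13 - 3 = 10, yield 10
  Yield 3: x = 10 - 3 = 7, yield 7
Step 2: First next() gets 13, second next() gets the second value, third next() yields 7.
Therefore out = 7.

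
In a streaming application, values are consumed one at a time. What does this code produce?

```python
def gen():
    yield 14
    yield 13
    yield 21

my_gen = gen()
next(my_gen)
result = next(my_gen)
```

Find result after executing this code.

Step 1: gen() creates a generator.
Step 2: next(my_gen) yields 14 (consumed and discarded).
Step 3: next(my_gen) yields 13, assigned to result.
Therefore result = 13.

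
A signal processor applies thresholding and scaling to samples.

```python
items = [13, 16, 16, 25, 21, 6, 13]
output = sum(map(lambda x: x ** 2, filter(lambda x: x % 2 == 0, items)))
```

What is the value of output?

Step 1: Filter even numbers from [13, 16, 16, 25, 21, 6, 13]: [16, 16, 6]
Step 2: Square each: [256, 256, 36]
Step 3: Sum = 548.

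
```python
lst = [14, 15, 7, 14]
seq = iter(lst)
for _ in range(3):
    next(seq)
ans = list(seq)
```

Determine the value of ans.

Step 1: Create iterator over [14, 15, 7, 14].
Step 2: Advance 3 positions (consuming [14, 15, 7]).
Step 3: list() collects remaining elements: [14].
Therefore ans = [14].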